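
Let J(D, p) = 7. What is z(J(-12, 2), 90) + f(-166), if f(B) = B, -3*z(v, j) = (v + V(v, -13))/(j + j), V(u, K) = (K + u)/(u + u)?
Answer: -313763/1890 ≈ -166.01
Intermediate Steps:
V(u, K) = (K + u)/(2*u) (V(u, K) = (K + u)/((2*u)) = (K + u)*(1/(2*u)) = (K + u)/(2*u))
z(v, j) = -(v + (-13 + v)/(2*v))/(6*j) (z(v, j) = -(v + (-13 + v)/(2*v))/(3*(j + j)) = -(v + (-13 + v)/(2*v))/(3*(2*j)) = -(v + (-13 + v)/(2*v))*1/(2*j)/3 = -(v + (-13 + v)/(2*v))/(6*j))
z(J(-12, 2), 90) + f(-166) = (1/12)*(13 - 1*7 - 2*7**2)/(90*7) - 166 = (1/12)*(1/90)*(1/7)*(13 - 7 - 2*49) - 166 = (1/12)*(1/90)*(1/7)*(13 - 7 - 98) - 166 = (1/12)*(1/90)*(1/7)*(-92) - 166 = -23/1890 - 166 = -313763/1890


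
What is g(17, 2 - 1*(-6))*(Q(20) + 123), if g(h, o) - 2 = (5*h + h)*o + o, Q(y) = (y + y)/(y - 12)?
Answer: 105728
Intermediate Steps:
Q(y) = 2*y/(-12 + y) (Q(y) = (2*y)/(-12 + y) = 2*y/(-12 + y))
g(h, o) = 2 + o + 6*h*o (g(h, o) = 2 + ((5*h + h)*o + o) = 2 + ((6*h)*o + o) = 2 + (6*h*o + o) = 2 + (o + 6*h*o) = 2 + o + 6*h*o)
g(17, 2 - 1*(-6))*(Q(20) + 123) = (2 + (2 - 1*(-6)) + 6*17*(2 - 1*(-6)))*(2*20/(-12 + 20) + 123) = (2 + (2 + 6) + 6*17*(2 + 6))*(2*20/8 + 123) = (2 + 8 + 6*17*8)*(2*20*(⅛) + 123) = (2 + 8 + 816)*(5 + 123) = 826*128 = 105728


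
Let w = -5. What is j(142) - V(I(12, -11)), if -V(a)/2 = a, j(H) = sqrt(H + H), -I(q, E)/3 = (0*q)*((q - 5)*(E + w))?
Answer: 2*sqrt(71) ≈ 16.852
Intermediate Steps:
I(q, E) = 0 (I(q, E) = -3*0*q*(q - 5)*(E - 5) = -0*(-5 + q)*(-5 + E) = -0*(-5 + E)*(-5 + q) = -3*0 = 0)
j(H) = sqrt(2)*sqrt(H) (j(H) = sqrt(2*H) = sqrt(2)*sqrt(H))
V(a) = -2*a
j(142) - V(I(12, -11)) = sqrt(2)*sqrt(142) - (-2)*0 = 2*sqrt(71) - 1*0 = 2*sqrt(71) + 0 = 2*sqrt(71)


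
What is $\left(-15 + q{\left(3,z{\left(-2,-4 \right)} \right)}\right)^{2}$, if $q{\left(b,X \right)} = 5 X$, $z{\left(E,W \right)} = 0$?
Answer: $225$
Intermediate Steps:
$\left(-15 + q{\left(3,z{\left(-2,-4 \right)} \right)}\right)^{2} = \left(-15 + 5 \cdot 0\right)^{2} = \left(-15 + 0\right)^{2} = \left(-15\right)^{2} = 225$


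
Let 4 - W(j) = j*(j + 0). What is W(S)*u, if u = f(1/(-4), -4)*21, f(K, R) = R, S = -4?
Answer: 1008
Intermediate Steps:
W(j) = 4 - j² (W(j) = 4 - j*(j + 0) = 4 - j*j = 4 - j²)
u = -84 (u = -4*21 = -84)
W(S)*u = (4 - 1*(-4)²)*(-84) = (4 - 1*16)*(-84) = (4 - 16)*(-84) = -12*(-84) = 1008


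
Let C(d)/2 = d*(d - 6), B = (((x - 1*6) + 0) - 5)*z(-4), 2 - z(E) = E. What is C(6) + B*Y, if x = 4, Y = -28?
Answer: 1176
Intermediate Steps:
z(E) = 2 - E
B = -42 (B = (((4 - 1*6) + 0) - 5)*(2 - 1*(-4)) = (((4 - 6) + 0) - 5)*(2 + 4) = ((-2 + 0) - 5)*6 = (-2 - 5)*6 = -7*6 = -42)
C(d) = 2*d*(-6 + d) (C(d) = 2*(d*(d - 6)) = 2*(d*(-6 + d)) = 2*d*(-6 + d))
C(6) + B*Y = 2*6*(-6 + 6) - 42*(-28) = 2*6*0 + 1176 = 0 + 1176 = 1176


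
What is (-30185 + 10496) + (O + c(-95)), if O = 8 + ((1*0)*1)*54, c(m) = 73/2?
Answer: -39289/2 ≈ -19645.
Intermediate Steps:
c(m) = 73/2 (c(m) = 73*(½) = 73/2)
O = 8 (O = 8 + (0*1)*54 = 8 + 0*54 = 8 + 0 = 8)
(-30185 + 10496) + (O + c(-95)) = (-30185 + 10496) + (8 + 73/2) = -19689 + 89/2 = -39289/2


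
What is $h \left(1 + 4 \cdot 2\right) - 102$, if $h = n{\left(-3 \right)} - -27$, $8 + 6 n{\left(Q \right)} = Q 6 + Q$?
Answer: $\frac{195}{2} \approx 97.5$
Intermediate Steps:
$n{\left(Q \right)} = - \frac{4}{3} + \frac{7 Q}{6}$ ($n{\left(Q \right)} = - \frac{4}{3} + \frac{Q 6 + Q}{6} = - \frac{4}{3} + \frac{6 Q + Q}{6} = - \frac{4}{3} + \frac{7 Q}{6}$)
$h = \frac{133}{6}$ ($h = \left(- \frac{4}{3} + \frac{7}{6} \left(-3\right)\right) - -27 = \left(- \frac{4}{3} - \frac{7}{2}\right) + 27 = - \frac{29}{6} + 27 = \frac{133}{6} \approx 22.167$)
$h \left(1 + 4 \cdot 2\right) - 102 = \frac{133 \left(1 + 4 \cdot 2\right)}{6} - 102 = \frac{133 \left(1 + 8\right)}{6} - 102 = \frac{133}{6} \cdot 9 - 102 = \frac{399}{2} - 102 = \frac{195}{2}$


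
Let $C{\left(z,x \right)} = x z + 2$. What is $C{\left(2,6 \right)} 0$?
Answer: $0$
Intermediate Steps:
$C{\left(z,x \right)} = 2 + x z$
$C{\left(2,6 \right)} 0 = \left(2 + 6 \cdot 2\right) 0 = \left(2 + 12\right) 0 = 14 \cdot 0 = 0$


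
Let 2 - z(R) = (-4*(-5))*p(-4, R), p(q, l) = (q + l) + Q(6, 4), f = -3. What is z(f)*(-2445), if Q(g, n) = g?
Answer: -53790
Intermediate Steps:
p(q, l) = 6 + l + q (p(q, l) = (q + l) + 6 = (l + q) + 6 = 6 + l + q)
z(R) = -38 - 20*R (z(R) = 2 - (-4*(-5))*(6 + R - 4) = 2 - 20*(2 + R) = 2 - (40 + 20*R) = 2 + (-40 - 20*R) = -38 - 20*R)
z(f)*(-2445) = (-38 - 20*(-3))*(-2445) = (-38 + 60)*(-2445) = 22*(-2445) = -53790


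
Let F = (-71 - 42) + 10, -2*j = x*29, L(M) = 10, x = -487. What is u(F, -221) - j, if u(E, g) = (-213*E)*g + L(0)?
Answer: -9711141/2 ≈ -4.8556e+6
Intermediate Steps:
j = 14123/2 (j = -(-487)*29/2 = -1/2*(-14123) = 14123/2 ≈ 7061.5)
F = -103 (F = -113 + 10 = -103)
u(E, g) = 10 - 213*E*g (u(E, g) = (-213*E)*g + 10 = -213*E*g + 10 = 10 - 213*E*g)
u(F, -221) - j = (10 - 213*(-103)*(-221)) - 1*14123/2 = (10 - 4848519) - 14123/2 = -4848509 - 14123/2 = -9711141/2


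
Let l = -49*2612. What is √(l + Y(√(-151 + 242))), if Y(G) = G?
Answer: √(-127988 + √91) ≈ 357.74*I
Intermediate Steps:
l = -127988
√(l + Y(√(-151 + 242))) = √(-127988 + √(-151 + 242)) = √(-127988 + √91)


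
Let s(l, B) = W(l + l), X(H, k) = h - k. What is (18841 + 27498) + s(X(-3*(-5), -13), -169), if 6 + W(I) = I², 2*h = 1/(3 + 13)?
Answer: 12035137/256 ≈ 47012.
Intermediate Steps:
h = 1/32 (h = 1/(2*(3 + 13)) = (½)/16 = (½)*(1/16) = 1/32 ≈ 0.031250)
W(I) = -6 + I²
X(H, k) = 1/32 - k
s(l, B) = -6 + 4*l² (s(l, B) = -6 + (l + l)² = -6 + (2*l)² = -6 + 4*l²)
(18841 + 27498) + s(X(-3*(-5), -13), -169) = (18841 + 27498) + (-6 + 4*(1/32 - 1*(-13))²) = 46339 + (-6 + 4*(1/32 + 13)²) = 46339 + (-6 + 4*(417/32)²) = 46339 + (-6 + 4*(173889/1024)) = 46339 + (-6 + 173889/256) = 46339 + 172353/256 = 12035137/256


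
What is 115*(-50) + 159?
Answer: -5591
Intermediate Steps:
115*(-50) + 159 = -5750 + 159 = -5591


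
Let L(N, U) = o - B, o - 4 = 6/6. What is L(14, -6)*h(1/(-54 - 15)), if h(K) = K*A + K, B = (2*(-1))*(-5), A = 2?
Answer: 5/23 ≈ 0.21739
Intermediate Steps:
B = 10 (B = -2*(-5) = 10)
o = 5 (o = 4 + 6/6 = 4 + 6*(1/6) = 4 + 1 = 5)
h(K) = 3*K (h(K) = K*2 + K = 2*K + K = 3*K)
L(N, U) = -5 (L(N, U) = 5 - 1*10 = 5 - 10 = -5)
L(14, -6)*h(1/(-54 - 15)) = -15/(-54 - 15) = -15/(-69) = -15*(-1)/69 = -5*(-1/23) = 5/23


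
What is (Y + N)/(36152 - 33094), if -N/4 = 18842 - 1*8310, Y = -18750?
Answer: -30439/1529 ≈ -19.908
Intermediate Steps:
N = -42128 (N = -4*(18842 - 1*8310) = -4*(18842 - 8310) = -4*10532 = -42128)
(Y + N)/(36152 - 33094) = (-18750 - 42128)/(36152 - 33094) = -60878/3058 = -60878*1/3058 = -30439/1529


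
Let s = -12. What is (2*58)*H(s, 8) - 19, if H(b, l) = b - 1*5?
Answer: -1991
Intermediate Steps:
H(b, l) = -5 + b (H(b, l) = b - 5 = -5 + b)
(2*58)*H(s, 8) - 19 = (2*58)*(-5 - 12) - 19 = 116*(-17) - 19 = -1972 - 19 = -1991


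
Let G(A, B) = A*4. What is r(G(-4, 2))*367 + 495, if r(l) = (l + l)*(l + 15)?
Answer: 12239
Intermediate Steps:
G(A, B) = 4*A
r(l) = 2*l*(15 + l) (r(l) = (2*l)*(15 + l) = 2*l*(15 + l))
r(G(-4, 2))*367 + 495 = (2*(4*(-4))*(15 + 4*(-4)))*367 + 495 = (2*(-16)*(15 - 16))*367 + 495 = (2*(-16)*(-1))*367 + 495 = 32*367 + 495 = 11744 + 495 = 12239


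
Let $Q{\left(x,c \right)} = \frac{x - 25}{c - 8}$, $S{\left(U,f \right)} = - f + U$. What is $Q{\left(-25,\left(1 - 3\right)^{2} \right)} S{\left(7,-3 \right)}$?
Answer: $125$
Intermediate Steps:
$S{\left(U,f \right)} = U - f$
$Q{\left(x,c \right)} = \frac{-25 + x}{-8 + c}$
$Q{\left(-25,\left(1 - 3\right)^{2} \right)} S{\left(7,-3 \right)} = \frac{-25 - 25}{-8 + \left(1 - 3\right)^{2}} \left(7 - -3\right) = \frac{1}{-8 + \left(-2\right)^{2}} \left(-50\right) \left(7 + 3\right) = \frac{1}{-8 + 4} \left(-50\right) 10 = \frac{1}{-4} \left(-50\right) 10 = \left(- \frac{1}{4}\right) \left(-50\right) 10 = \frac{25}{2} \cdot 10 = 125$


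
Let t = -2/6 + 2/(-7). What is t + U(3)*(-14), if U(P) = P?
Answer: -895/21 ≈ -42.619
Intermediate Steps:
t = -13/21 (t = -2*1/6 + 2*(-1/7) = -1/3 - 2/7 = -13/21 ≈ -0.61905)
t + U(3)*(-14) = -13/21 + 3*(-14) = -13/21 - 42 = -895/21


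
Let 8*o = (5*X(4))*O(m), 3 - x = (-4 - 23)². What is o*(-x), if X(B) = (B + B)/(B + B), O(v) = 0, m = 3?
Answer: 0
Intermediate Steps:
x = -726 (x = 3 - (-4 - 23)² = 3 - 1*(-27)² = 3 - 1*729 = 3 - 729 = -726)
X(B) = 1 (X(B) = (2*B)/((2*B)) = (2*B)*(1/(2*B)) = 1)
o = 0 (o = ((5*1)*0)/8 = (5*0)/8 = (⅛)*0 = 0)
o*(-x) = 0*(-1*(-726)) = 0*726 = 0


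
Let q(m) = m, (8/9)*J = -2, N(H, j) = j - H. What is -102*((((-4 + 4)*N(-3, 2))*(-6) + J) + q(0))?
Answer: 459/2 ≈ 229.50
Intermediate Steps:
J = -9/4 (J = (9/8)*(-2) = -9/4 ≈ -2.2500)
-102*((((-4 + 4)*N(-3, 2))*(-6) + J) + q(0)) = -102*((((-4 + 4)*(2 - 1*(-3)))*(-6) - 9/4) + 0) = -102*(((0*(2 + 3))*(-6) - 9/4) + 0) = -102*(((0*5)*(-6) - 9/4) + 0) = -102*((0*(-6) - 9/4) + 0) = -102*((0 - 9/4) + 0) = -102*(-9/4 + 0) = -102*(-9/4) = 459/2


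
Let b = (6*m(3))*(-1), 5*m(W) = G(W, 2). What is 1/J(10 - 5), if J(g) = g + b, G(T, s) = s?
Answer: 5/13 ≈ 0.38462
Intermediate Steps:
m(W) = ⅖ (m(W) = (⅕)*2 = ⅖)
b = -12/5 (b = (6*(⅖))*(-1) = (12/5)*(-1) = -12/5 ≈ -2.4000)
J(g) = -12/5 + g (J(g) = g - 12/5 = -12/5 + g)
1/J(10 - 5) = 1/(-12/5 + (10 - 5)) = 1/(-12/5 + 5) = 1/(13/5) = 5/13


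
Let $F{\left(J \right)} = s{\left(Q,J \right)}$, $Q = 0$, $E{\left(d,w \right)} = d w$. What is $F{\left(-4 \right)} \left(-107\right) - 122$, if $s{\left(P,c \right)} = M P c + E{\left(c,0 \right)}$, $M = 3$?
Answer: $-122$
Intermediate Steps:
$s{\left(P,c \right)} = 3 P c$ ($s{\left(P,c \right)} = 3 P c + c 0 = 3 P c + 0 = 3 P c$)
$F{\left(J \right)} = 0$ ($F{\left(J \right)} = 3 \cdot 0 J = 0$)
$F{\left(-4 \right)} \left(-107\right) - 122 = 0 \left(-107\right) - 122 = 0 - 122 = -122$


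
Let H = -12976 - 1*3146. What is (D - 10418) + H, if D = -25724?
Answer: -52264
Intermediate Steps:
H = -16122 (H = -12976 - 3146 = -16122)
(D - 10418) + H = (-25724 - 10418) - 16122 = -36142 - 16122 = -52264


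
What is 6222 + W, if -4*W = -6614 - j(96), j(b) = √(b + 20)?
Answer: 15751/2 + √29/2 ≈ 7878.2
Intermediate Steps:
j(b) = √(20 + b)
W = 3307/2 + √29/2 (W = -(-6614 - √(20 + 96))/4 = -(-6614 - √116)/4 = -(-6614 - 2*√29)/4 = 3307/2 + √29/2 ≈ 1656.2)
6222 + W = 6222 + (3307/2 + √29/2) = 15751/2 + √29/2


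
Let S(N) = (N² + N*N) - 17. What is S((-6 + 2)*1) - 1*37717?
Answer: -37702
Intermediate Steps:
S(N) = -17 + 2*N² (S(N) = (N² + N²) - 17 = 2*N² - 17 = -17 + 2*N²)
S((-6 + 2)*1) - 1*37717 = (-17 + 2*((-6 + 2)*1)²) - 1*37717 = (-17 + 2*(-4*1)²) - 37717 = (-17 + 2*(-4)²) - 37717 = (-17 + 2*16) - 37717 = (-17 + 32) - 37717 = 15 - 37717 = -37702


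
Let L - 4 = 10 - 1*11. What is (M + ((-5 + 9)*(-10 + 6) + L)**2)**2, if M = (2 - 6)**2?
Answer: 34225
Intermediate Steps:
L = 3 (L = 4 + (10 - 1*11) = 4 + (10 - 11) = 4 - 1 = 3)
M = 16 (M = (-4)**2 = 16)
(M + ((-5 + 9)*(-10 + 6) + L)**2)**2 = (16 + ((-5 + 9)*(-10 + 6) + 3)**2)**2 = (16 + (4*(-4) + 3)**2)**2 = (16 + (-16 + 3)**2)**2 = (16 + (-13)**2)**2 = (16 + 169)**2 = 185**2 = 34225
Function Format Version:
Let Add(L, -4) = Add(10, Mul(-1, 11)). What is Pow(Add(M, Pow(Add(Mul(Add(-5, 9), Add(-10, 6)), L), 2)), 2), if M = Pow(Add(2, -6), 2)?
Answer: 34225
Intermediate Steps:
L = 3 (L = Add(4, Add(10, Mul(-1, 11))) = Add(4, Add(10, -11)) = Add(4, -1) = 3)
M = 16 (M = Pow(-4, 2) = 16)
Pow(Add(M, Pow(Add(Mul(Add(-5, 9), Add(-10, 6)), L), 2)), 2) = Pow(Add(16, Pow(Add(Mul(Add(-5, 9), Add(-10, 6)), 3), 2)), 2) = Pow(Add(16, Pow(Add(Mul(4, -4), 3), 2)), 2) = Pow(Add(16, Pow(Add(-16, 3), 2)), 2) = Pow(Add(16, Pow(-13, 2)), 2) = Pow(Add(16, 169), 2) = Pow(185, 2) = 34225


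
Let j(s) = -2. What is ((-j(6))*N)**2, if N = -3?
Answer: 36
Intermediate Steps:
((-j(6))*N)**2 = (-1*(-2)*(-3))**2 = (2*(-3))**2 = (-6)**2 = 36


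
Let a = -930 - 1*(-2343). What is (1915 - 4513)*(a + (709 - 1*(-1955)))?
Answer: -10592046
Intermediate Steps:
a = 1413 (a = -930 + 2343 = 1413)
(1915 - 4513)*(a + (709 - 1*(-1955))) = (1915 - 4513)*(1413 + (709 - 1*(-1955))) = -2598*(1413 + (709 + 1955)) = -2598*(1413 + 2664) = -2598*4077 = -10592046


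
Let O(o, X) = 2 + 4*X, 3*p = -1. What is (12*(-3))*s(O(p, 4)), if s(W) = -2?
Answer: 72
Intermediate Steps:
p = -⅓ (p = (⅓)*(-1) = -⅓ ≈ -0.33333)
(12*(-3))*s(O(p, 4)) = (12*(-3))*(-2) = -36*(-2) = 72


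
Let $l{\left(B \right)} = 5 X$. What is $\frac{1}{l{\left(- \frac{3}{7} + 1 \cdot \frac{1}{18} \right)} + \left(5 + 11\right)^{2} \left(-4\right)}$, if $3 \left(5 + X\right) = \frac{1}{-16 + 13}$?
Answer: $- \frac{9}{9446} \approx -0.00095278$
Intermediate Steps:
$X = - \frac{46}{9}$ ($X = -5 + \frac{1}{3 \left(-16 + 13\right)} = -5 + \frac{1}{3 \left(-3\right)} = -5 + \frac{1}{3} \left(- \frac{1}{3}\right) = -5 - \frac{1}{9} = - \frac{46}{9} \approx -5.1111$)
$l{\left(B \right)} = - \frac{230}{9}$ ($l{\left(B \right)} = 5 \left(- \frac{46}{9}\right) = - \frac{230}{9}$)
$\frac{1}{l{\left(- \frac{3}{7} + 1 \cdot \frac{1}{18} \right)} + \left(5 + 11\right)^{2} \left(-4\right)} = \frac{1}{- \frac{230}{9} + \left(5 + 11\right)^{2} \left(-4\right)} = \frac{1}{- \frac{230}{9} + 16^{2} \left(-4\right)} = \frac{1}{- \frac{230}{9} + 256 \left(-4\right)} = \frac{1}{- \frac{230}{9} - 1024} = \frac{1}{- \frac{9446}{9}} = - \frac{9}{9446}$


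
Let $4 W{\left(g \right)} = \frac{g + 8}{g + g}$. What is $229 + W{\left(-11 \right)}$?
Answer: $\frac{20155}{88} \approx 229.03$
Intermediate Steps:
$W{\left(g \right)} = \frac{8 + g}{8 g}$ ($W{\left(g \right)} = \frac{\left(g + 8\right) \frac{1}{g + g}}{4} = \frac{\left(8 + g\right) \frac{1}{2 g}}{4} = \frac{\frac{1}{2} \frac{1}{g} \left(8 + g\right)}{4} = \frac{8 + g}{8 g}$)
$229 + W{\left(-11 \right)} = 229 + \frac{8 - 11}{8 \left(-11\right)} = 229 + \frac{1}{8} \left(- \frac{1}{11}\right) \left(-3\right) = 229 + \frac{3}{88} = \frac{20155}{88}$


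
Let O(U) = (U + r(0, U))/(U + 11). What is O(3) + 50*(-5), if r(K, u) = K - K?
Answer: -3497/14 ≈ -249.79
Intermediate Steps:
r(K, u) = 0
O(U) = U/(11 + U) (O(U) = (U + 0)/(U + 11) = U/(11 + U))
O(3) + 50*(-5) = 3/(11 + 3) + 50*(-5) = 3/14 - 250 = -3497/14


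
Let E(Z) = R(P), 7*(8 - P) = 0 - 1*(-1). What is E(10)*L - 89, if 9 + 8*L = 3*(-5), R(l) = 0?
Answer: -89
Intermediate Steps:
P = 55/7 (P = 8 - (0 - 1*(-1))/7 = 8 - (0 + 1)/7 = 8 - 1/7*1 = 8 - 1/7 = 55/7 ≈ 7.8571)
L = -3 (L = -9/8 + (3*(-5))/8 = -9/8 + (1/8)*(-15) = -9/8 - 15/8 = -3)
E(Z) = 0
E(10)*L - 89 = 0*(-3) - 89 = 0 - 89 = -89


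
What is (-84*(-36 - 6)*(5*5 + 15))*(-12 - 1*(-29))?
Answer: 2399040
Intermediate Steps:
(-84*(-36 - 6)*(5*5 + 15))*(-12 - 1*(-29)) = (-(-3528)*(25 + 15))*(-12 + 29) = -(-3528)*40*17 = -84*(-1680)*17 = 141120*17 = 2399040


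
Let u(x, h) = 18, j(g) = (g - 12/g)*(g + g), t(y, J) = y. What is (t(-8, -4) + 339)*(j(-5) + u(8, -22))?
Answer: 14564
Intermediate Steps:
j(g) = 2*g*(g - 12/g) (j(g) = (g - 12/g)*(2*g) = 2*g*(g - 12/g))
(t(-8, -4) + 339)*(j(-5) + u(8, -22)) = (-8 + 339)*((-24 + 2*(-5)²) + 18) = 331*((-24 + 2*25) + 18) = 331*((-24 + 50) + 18) = 331*(26 + 18) = 331*44 = 14564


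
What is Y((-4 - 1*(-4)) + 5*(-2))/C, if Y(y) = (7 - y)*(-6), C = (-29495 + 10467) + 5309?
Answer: 2/269 ≈ 0.0074349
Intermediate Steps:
C = -13719 (C = -19028 + 5309 = -13719)
Y(y) = -42 + 6*y
Y((-4 - 1*(-4)) + 5*(-2))/C = (-42 + 6*((-4 - 1*(-4)) + 5*(-2)))/(-13719) = (-42 + 6*((-4 + 4) - 10))*(-1/13719) = (-42 + 6*(0 - 10))*(-1/13719) = (-42 + 6*(-10))*(-1/13719) = (-42 - 60)*(-1/13719) = -102*(-1/13719) = 2/269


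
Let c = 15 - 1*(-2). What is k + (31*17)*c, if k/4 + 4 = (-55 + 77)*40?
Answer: 12463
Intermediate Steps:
c = 17 (c = 15 + 2 = 17)
k = 3504 (k = -16 + 4*((-55 + 77)*40) = -16 + 4*(22*40) = -16 + 4*880 = -16 + 3520 = 3504)
k + (31*17)*c = 3504 + (31*17)*17 = 3504 + 527*17 = 3504 + 8959 = 12463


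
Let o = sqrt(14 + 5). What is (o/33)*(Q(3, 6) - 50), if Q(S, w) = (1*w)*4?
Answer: -26*sqrt(19)/33 ≈ -3.4343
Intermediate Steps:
Q(S, w) = 4*w (Q(S, w) = w*4 = 4*w)
o = sqrt(19) ≈ 4.3589
(o/33)*(Q(3, 6) - 50) = (sqrt(19)/33)*(4*6 - 50) = (sqrt(19)*(1/33))*(24 - 50) = (sqrt(19)/33)*(-26) = -26*sqrt(19)/33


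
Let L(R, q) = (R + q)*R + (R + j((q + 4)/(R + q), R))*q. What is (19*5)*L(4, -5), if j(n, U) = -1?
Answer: -1805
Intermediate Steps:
L(R, q) = R*(R + q) + q*(-1 + R) (L(R, q) = (R + q)*R + (R - 1)*q = R*(R + q) + (-1 + R)*q = R*(R + q) + q*(-1 + R))
(19*5)*L(4, -5) = (19*5)*(4**2 - 1*(-5) + 2*4*(-5)) = 95*(16 + 5 - 40) = 95*(-19) = -1805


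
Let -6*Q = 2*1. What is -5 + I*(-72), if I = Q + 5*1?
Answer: -341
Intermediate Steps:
Q = -⅓ (Q = -1/3 = -⅙*2 = -⅓ ≈ -0.33333)
I = 14/3 (I = -⅓ + 5*1 = -⅓ + 5 = 14/3 ≈ 4.6667)
-5 + I*(-72) = -5 + (14/3)*(-72) = -5 - 336 = -341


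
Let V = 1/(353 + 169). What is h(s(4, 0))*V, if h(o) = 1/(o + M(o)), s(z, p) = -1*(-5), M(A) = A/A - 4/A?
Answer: 5/13572 ≈ 0.00036841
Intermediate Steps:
M(A) = 1 - 4/A
s(z, p) = 5
h(o) = 1/(o + (-4 + o)/o)
V = 1/522 ≈ 0.0019157
h(s(4, 0))*V = (5/(-4 + 5 + 5²))*(1/522) = (5/(-4 + 5 + 25))*(1/522) = (5/26)*(1/522) = 5/13572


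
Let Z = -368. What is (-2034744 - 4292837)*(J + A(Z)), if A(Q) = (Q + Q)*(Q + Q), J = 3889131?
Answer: -28036416739487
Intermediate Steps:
A(Q) = 4*Q**2 (A(Q) = (2*Q)*(2*Q) = 4*Q**2)
(-2034744 - 4292837)*(J + A(Z)) = (-2034744 - 4292837)*(3889131 + 4*(-368)**2) = -6327581*(3889131 + 4*135424) = -6327581*(3889131 + 541696) = -6327581*4430827 = -28036416739487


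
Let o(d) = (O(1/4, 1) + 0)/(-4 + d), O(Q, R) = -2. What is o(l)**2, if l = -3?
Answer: 4/49 ≈ 0.081633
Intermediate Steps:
o(d) = -2/(-4 + d) (o(d) = (-2 + 0)/(-4 + d) = -2/(-4 + d))
o(l)**2 = (-2/(-4 - 3))**2 = (-2/(-7))**2 = (-2*(-1/7))**2 = (2/7)**2 = 4/49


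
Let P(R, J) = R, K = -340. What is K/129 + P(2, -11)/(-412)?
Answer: -70169/26574 ≈ -2.6405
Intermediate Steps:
K/129 + P(2, -11)/(-412) = -340/129 + 2/(-412) = -340*1/129 + 2*(-1/412) = -340/129 - 1/206 = -70169/26574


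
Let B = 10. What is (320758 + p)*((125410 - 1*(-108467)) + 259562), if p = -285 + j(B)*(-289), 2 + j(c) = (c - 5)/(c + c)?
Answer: 633533733685/4 ≈ 1.5838e+11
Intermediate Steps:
j(c) = -2 + (-5 + c)/(2*c) (j(c) = -2 + (c - 5)/(c + c) = -2 + (-5 + c)/((2*c)) = -2 + (-5 + c)*(1/(2*c)) = -2 + (-5 + c)/(2*c))
p = 883/4 (p = -285 + ((1/2)*(-5 - 3*10)/10)*(-289) = -285 + ((1/2)*(1/10)*(-5 - 30))*(-289) = -285 + ((1/2)*(1/10)*(-35))*(-289) = -285 - 7/4*(-289) = -285 + 2023/4 = 883/4 ≈ 220.75)
(320758 + p)*((125410 - 1*(-108467)) + 259562) = (320758 + 883/4)*((125410 - 1*(-108467)) + 259562) = 1283915*((125410 + 108467) + 259562)/4 = 1283915*(233877 + 259562)/4 = (1283915/4)*493439 = 633533733685/4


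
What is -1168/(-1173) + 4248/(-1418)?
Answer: -1663340/831657 ≈ -2.0000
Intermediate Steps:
-1168/(-1173) + 4248/(-1418) = -1168*(-1/1173) + 4248*(-1/1418) = 1168/1173 - 2124/709 = -1663340/831657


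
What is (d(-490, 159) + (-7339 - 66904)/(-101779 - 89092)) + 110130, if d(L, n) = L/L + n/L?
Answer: 10300204940071/93526790 ≈ 1.1013e+5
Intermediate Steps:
d(L, n) = 1 + n/L
(d(-490, 159) + (-7339 - 66904)/(-101779 - 89092)) + 110130 = ((-490 + 159)/(-490) + (-7339 - 66904)/(-101779 - 89092)) + 110130 = (-1/490*(-331) - 74243/(-190871)) + 110130 = (331/490 - 74243*(-1/190871)) + 110130 = (331/490 + 74243/190871) + 110130 = 99557371/93526790 + 110130 = 10300204940071/93526790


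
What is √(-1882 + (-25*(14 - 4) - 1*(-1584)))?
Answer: 2*I*√137 ≈ 23.409*I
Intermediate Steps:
√(-1882 + (-25*(14 - 4) - 1*(-1584))) = √(-1882 + (-25*10 + 1584)) = √(-1882 + (-250 + 1584)) = √(-1882 + 1334) = √(-548) = 2*I*√137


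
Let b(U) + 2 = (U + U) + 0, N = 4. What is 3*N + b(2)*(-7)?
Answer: -2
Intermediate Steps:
b(U) = -2 + 2*U (b(U) = -2 + ((U + U) + 0) = -2 + (2*U + 0) = -2 + 2*U)
3*N + b(2)*(-7) = 3*4 + (-2 + 2*2)*(-7) = 12 + (-2 + 4)*(-7) = 12 + 2*(-7) = 12 - 14 = -2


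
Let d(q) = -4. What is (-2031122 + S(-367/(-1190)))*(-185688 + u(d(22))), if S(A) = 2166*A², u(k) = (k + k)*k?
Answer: 133485741652915964/354025 ≈ 3.7705e+11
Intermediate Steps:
u(k) = 2*k² (u(k) = (2*k)*k = 2*k²)
(-2031122 + S(-367/(-1190)))*(-185688 + u(d(22))) = (-2031122 + 2166*(-367/(-1190))²)*(-185688 + 2*(-4)²) = (-2031122 + 2166*(-367*(-1/1190))²)*(-185688 + 2*16) = (-2031122 + 2166*(367/1190)²)*(-185688 + 32) = (-2031122 + 2166*(134689/1416100))*(-185656) = (-2031122 + 145868187/708050)*(-185656) = -1437990063913/708050*(-185656) = 133485741652915964/354025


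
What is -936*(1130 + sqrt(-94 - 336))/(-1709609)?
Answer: 1057680/1709609 + 936*I*sqrt(430)/1709609 ≈ 0.61867 + 0.011353*I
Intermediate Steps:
-936*(1130 + sqrt(-94 - 336))/(-1709609) = -936*(1130 + sqrt(-430))*(-1/1709609) = -936*(1130 + I*sqrt(430))*(-1/1709609) = (-1057680 - 936*I*sqrt(430))*(-1/1709609) = 1057680/1709609 + 936*I*sqrt(430)/1709609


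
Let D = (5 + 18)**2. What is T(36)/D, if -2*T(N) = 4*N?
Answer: -72/529 ≈ -0.13611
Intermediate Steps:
T(N) = -2*N
D = 529 (D = 23**2 = 529)
T(36)/D = -2*36/529 = -72*1/529 = -72/529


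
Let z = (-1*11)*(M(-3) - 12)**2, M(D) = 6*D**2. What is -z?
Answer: 19404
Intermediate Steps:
z = -19404 (z = (-1*11)*(6*(-3)**2 - 12)**2 = -11*(6*9 - 12)**2 = -11*(54 - 12)**2 = -11*42**2 = -11*1764 = -19404)
-z = -1*(-19404) = 19404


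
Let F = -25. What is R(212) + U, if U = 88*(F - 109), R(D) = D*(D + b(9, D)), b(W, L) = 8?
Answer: 34848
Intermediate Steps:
R(D) = D*(8 + D) (R(D) = D*(D + 8) = D*(8 + D))
U = -11792 (U = 88*(-25 - 109) = 88*(-134) = -11792)
R(212) + U = 212*(8 + 212) - 11792 = 212*220 - 11792 = 46640 - 11792 = 34848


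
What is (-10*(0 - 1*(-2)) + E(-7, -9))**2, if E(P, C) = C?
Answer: 841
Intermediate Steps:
(-10*(0 - 1*(-2)) + E(-7, -9))**2 = (-10*(0 - 1*(-2)) - 9)**2 = (-10*(0 + 2) - 9)**2 = (-10*2 - 9)**2 = (-20 - 9)**2 = (-29)**2 = 841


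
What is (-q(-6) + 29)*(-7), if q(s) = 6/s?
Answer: -210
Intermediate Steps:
(-q(-6) + 29)*(-7) = (-6/(-6) + 29)*(-7) = (-6*(-1)/6 + 29)*(-7) = (-1*(-1) + 29)*(-7) = (1 + 29)*(-7) = 30*(-7) = -210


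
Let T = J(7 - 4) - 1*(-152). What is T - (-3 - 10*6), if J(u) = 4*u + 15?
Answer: 242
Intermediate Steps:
J(u) = 15 + 4*u
T = 179 (T = (15 + 4*(7 - 4)) - 1*(-152) = (15 + 4*3) + 152 = (15 + 12) + 152 = 27 + 152 = 179)
T - (-3 - 10*6) = 179 - (-3 - 10*6) = 179 - (-3 - 60) = 179 - 1*(-63) = 179 + 63 = 242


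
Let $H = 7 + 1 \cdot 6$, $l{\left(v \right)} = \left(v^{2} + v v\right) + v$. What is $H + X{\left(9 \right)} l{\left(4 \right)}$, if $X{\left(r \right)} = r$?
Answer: $337$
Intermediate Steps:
$l{\left(v \right)} = v + 2 v^{2}$ ($l{\left(v \right)} = \left(v^{2} + v^{2}\right) + v = 2 v^{2} + v = v + 2 v^{2}$)
$H = 13$ ($H = 7 + 6 = 13$)
$H + X{\left(9 \right)} l{\left(4 \right)} = 13 + 9 \cdot 4 \left(1 + 2 \cdot 4\right) = 13 + 9 \cdot 4 \left(1 + 8\right) = 13 + 9 \cdot 4 \cdot 9 = 13 + 9 \cdot 36 = 13 + 324 = 337$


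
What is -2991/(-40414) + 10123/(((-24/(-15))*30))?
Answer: 204627245/969936 ≈ 210.97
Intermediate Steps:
-2991/(-40414) + 10123/(((-24/(-15))*30)) = -2991*(-1/40414) + 10123/((-1/15*(-24)*30)) = 2991/40414 + 10123/(((8/5)*30)) = 2991/40414 + 10123/48 = 204627245/969936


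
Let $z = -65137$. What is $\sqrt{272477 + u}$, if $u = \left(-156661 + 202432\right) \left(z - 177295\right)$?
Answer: $i \sqrt{11096082595} \approx 1.0534 \cdot 10^{5} i$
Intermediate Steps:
$u = -11096355072$ ($u = \left(-156661 + 202432\right) \left(-65137 - 177295\right) = 45771 \left(-242432\right) = -11096355072$)
$\sqrt{272477 + u} = \sqrt{272477 - 11096355072} = \sqrt{-11096082595} = i \sqrt{11096082595}$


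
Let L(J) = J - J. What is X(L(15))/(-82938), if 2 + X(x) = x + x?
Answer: 1/41469 ≈ 2.4114e-5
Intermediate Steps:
L(J) = 0
X(x) = -2 + 2*x (X(x) = -2 + (x + x) = -2 + 2*x)
X(L(15))/(-82938) = (-2 + 2*0)/(-82938) = (-2 + 0)*(-1/82938) = -2*(-1/82938) = 1/41469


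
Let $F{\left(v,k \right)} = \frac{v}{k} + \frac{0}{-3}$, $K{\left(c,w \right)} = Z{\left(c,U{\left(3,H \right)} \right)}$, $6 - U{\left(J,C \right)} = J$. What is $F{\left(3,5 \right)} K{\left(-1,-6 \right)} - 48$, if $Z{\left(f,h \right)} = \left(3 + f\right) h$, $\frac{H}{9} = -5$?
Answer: $- \frac{222}{5} \approx -44.4$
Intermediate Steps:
$H = -45$ ($H = 9 \left(-5\right) = -45$)
$U{\left(J,C \right)} = 6 - J$
$Z{\left(f,h \right)} = h \left(3 + f\right)$
$K{\left(c,w \right)} = 9 + 3 c$ ($K{\left(c,w \right)} = \left(6 - 3\right) \left(3 + c\right) = 3 \left(3 + c\right) = 9 + 3 c$)
$F{\left(v,k \right)} = \frac{v}{k}$ ($F{\left(v,k \right)} = \frac{v}{k} + 0 \left(- \frac{1}{3}\right) = \frac{v}{k} + 0 = \frac{v}{k}$)
$F{\left(3,5 \right)} K{\left(-1,-6 \right)} - 48 = \frac{3}{5} \left(9 + 3 \left(-1\right)\right) - 48 = 3 \cdot \frac{1}{5} \left(9 - 3\right) - 48 = \frac{3}{5} \cdot 6 - 48 = \frac{18}{5} - 48 = - \frac{222}{5}$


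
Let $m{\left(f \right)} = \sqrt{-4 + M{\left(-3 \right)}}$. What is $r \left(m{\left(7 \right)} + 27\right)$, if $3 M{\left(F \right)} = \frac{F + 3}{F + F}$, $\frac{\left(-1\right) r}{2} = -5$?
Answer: $270 + 20 i \approx 270.0 + 20.0 i$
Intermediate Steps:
$r = 10$ ($r = \left(-2\right) \left(-5\right) = 10$)
$M{\left(F \right)} = \frac{3 + F}{6 F}$ ($M{\left(F \right)} = \frac{\left(F + 3\right) \frac{1}{F + F}}{3} = \frac{\left(3 + F\right) \frac{1}{2 F}}{3} = \frac{\frac{1}{2} \frac{1}{F} \left(3 + F\right)}{3} = \frac{3 + F}{6 F}$)
$m{\left(f \right)} = 2 i$ ($m{\left(f \right)} = \sqrt{-4 + \frac{3 - 3}{6 \left(-3\right)}} = \sqrt{-4 + \frac{1}{6} \left(- \frac{1}{3}\right) 0} = \sqrt{-4 + 0} = \sqrt{-4} = 2 i$)
$r \left(m{\left(7 \right)} + 27\right) = 10 \left(2 i + 27\right) = 10 \left(27 + 2 i\right) = 270 + 20 i$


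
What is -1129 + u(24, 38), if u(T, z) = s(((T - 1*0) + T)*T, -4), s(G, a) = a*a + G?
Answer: 39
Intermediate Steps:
s(G, a) = G + a² (s(G, a) = a² + G = G + a²)
u(T, z) = 16 + 2*T² (u(T, z) = ((T - 1*0) + T)*T + (-4)² = ((T + 0) + T)*T + 16 = (T + T)*T + 16 = (2*T)*T + 16 = 2*T² + 16 = 16 + 2*T²)
-1129 + u(24, 38) = -1129 + (16 + 2*24²) = -1129 + (16 + 2*576) = -1129 + (16 + 1152) = -1129 + 1168 = 39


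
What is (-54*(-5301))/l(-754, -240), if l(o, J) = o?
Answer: -143127/377 ≈ -379.65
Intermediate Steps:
(-54*(-5301))/l(-754, -240) = -54*(-5301)/(-754) = 286254*(-1/754) = -143127/377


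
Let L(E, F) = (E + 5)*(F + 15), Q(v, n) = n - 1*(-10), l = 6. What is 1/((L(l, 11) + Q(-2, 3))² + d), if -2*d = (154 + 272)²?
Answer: -1/1337 ≈ -0.00074794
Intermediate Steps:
Q(v, n) = 10 + n (Q(v, n) = n + 10 = 10 + n)
L(E, F) = (5 + E)*(15 + F)
d = -90738 (d = -(154 + 272)²/2 = -½*426² = -½*181476 = -90738)
1/((L(l, 11) + Q(-2, 3))² + d) = 1/(((75 + 5*11 + 15*6 + 6*11) + (10 + 3))² - 90738) = 1/(((75 + 55 + 90 + 66) + 13)² - 90738) = 1/((286 + 13)² - 90738) = 1/(299² - 90738) = 1/(89401 - 90738) = 1/(-1337) = -1/1337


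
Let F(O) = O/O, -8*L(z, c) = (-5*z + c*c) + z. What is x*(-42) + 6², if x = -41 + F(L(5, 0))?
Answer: 1716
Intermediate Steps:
L(z, c) = z/2 - c²/8 (L(z, c) = -((-5*z + c*c) + z)/8 = -((-5*z + c²) + z)/8 = -((c² - 5*z) + z)/8 = -(c² - 4*z)/8 = z/2 - c²/8)
F(O) = 1
x = -40 (x = -41 + 1 = -40)
x*(-42) + 6² = -40*(-42) + 6² = 1680 + 36 = 1716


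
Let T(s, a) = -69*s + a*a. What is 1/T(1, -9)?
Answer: 1/12 ≈ 0.083333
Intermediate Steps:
T(s, a) = a**2 - 69*s (T(s, a) = -69*s + a**2 = a**2 - 69*s)
1/T(1, -9) = 1/((-9)**2 - 69*1) = 1/(81 - 69) = 1/12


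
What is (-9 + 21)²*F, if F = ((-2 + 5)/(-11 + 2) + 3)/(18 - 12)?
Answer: 64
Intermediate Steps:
F = 4/9 (F = (3/(-9) + 3)/6 = (3*(-⅑) + 3)*(⅙) = (-⅓ + 3)*(⅙) = (8/3)*(⅙) = 4/9 ≈ 0.44444)
(-9 + 21)²*F = (-9 + 21)²*(4/9) = 12²*(4/9) = 144*(4/9) = 64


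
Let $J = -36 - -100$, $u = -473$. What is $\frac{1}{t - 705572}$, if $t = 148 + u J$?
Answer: $- \frac{1}{735696} \approx -1.3593 \cdot 10^{-6}$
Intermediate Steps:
$J = 64$ ($J = -36 + 100 = 64$)
$t = -30124$ ($t = 148 - 30272 = -30124$)
$\frac{1}{t - 705572} = \frac{1}{-30124 - 705572} = \frac{1}{-735696} = - \frac{1}{735696}$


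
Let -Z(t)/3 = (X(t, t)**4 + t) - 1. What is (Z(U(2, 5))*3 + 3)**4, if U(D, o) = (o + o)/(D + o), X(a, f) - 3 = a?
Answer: 4777351722839185203405240081/33232930569601 ≈ 1.4375e+14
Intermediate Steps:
X(a, f) = 3 + a
U(D, o) = 2*o/(D + o) (U(D, o) = (2*o)/(D + o) = 2*o/(D + o))
Z(t) = 3 - 3*t - 3*(3 + t)**4 (Z(t) = -3*(((3 + t)**4 + t) - 1) = -3*((t + (3 + t)**4) - 1) = -3*(-1 + t + (3 + t)**4) = 3 - 3*t - 3*(3 + t)**4)
(Z(U(2, 5))*3 + 3)**4 = ((3 - 6*5/(2 + 5) - 3*(3 + 2*5/(2 + 5))**4)*3 + 3)**4 = ((3 - 6*5/7 - 3*(3 + 2*5/7)**4)*3 + 3)**4 = ((3 - 6*5/7 - 3*(3 + 2*5*(1/7))**4)*3 + 3)**4 = ((3 - 3*10/7 - 3*(3 + 10/7)**4)*3 + 3)**4 = ((3 - 30/7 - 3*(31/7)**4)*3 + 3)**4 = ((3 - 30/7 - 3*923521/2401)*3 + 3)**4 = ((3 - 30/7 - 2770563/2401)*3 + 3)**4 = (-2773650/2401*3 + 3)**4 = (-8320950/2401 + 3)**4 = (-8313747/2401)**4 = 4777351722839185203405240081/33232930569601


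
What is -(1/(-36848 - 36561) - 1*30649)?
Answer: 2249912442/73409 ≈ 30649.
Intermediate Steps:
-(1/(-36848 - 36561) - 1*30649) = -(1/(-73409) - 30649) = -(-1/73409 - 30649) = -1*(-2249912442/73409) = 2249912442/73409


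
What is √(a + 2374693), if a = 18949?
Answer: √2393642 ≈ 1547.1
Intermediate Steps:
√(a + 2374693) = √(18949 + 2374693) = √2393642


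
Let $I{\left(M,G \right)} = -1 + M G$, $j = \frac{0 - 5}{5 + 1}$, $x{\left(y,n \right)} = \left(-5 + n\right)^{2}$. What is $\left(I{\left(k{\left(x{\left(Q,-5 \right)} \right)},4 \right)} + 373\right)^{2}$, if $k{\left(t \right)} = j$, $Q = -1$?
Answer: $\frac{1223236}{9} \approx 1.3592 \cdot 10^{5}$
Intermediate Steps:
$j = - \frac{5}{6} \approx -0.83333$
$k{\left(t \right)} = - \frac{5}{6}$
$I{\left(M,G \right)} = -1 + G M$
$\left(I{\left(k{\left(x{\left(Q,-5 \right)} \right)},4 \right)} + 373\right)^{2} = \left(\left(-1 + 4 \left(- \frac{5}{6}\right)\right) + 373\right)^{2} = \left(\left(-1 - \frac{10}{3}\right) + 373\right)^{2} = \left(- \frac{13}{3} + 373\right)^{2} = \left(\frac{1106}{3}\right)^{2} = \frac{1223236}{9}$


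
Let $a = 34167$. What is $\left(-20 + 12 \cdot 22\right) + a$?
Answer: $34411$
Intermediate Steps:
$\left(-20 + 12 \cdot 22\right) + a = \left(-20 + 12 \cdot 22\right) + 34167 = \left(-20 + 264\right) + 34167 = 244 + 34167 = 34411$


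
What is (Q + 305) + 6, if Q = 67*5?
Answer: 646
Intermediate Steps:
Q = 335
(Q + 305) + 6 = (335 + 305) + 6 = 640 + 6 = 646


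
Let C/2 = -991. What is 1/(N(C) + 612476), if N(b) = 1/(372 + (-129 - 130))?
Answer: 113/69209789 ≈ 1.6327e-6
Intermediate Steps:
C = -1982 (C = 2*(-991) = -1982)
N(b) = 1/113 (N(b) = 1/(372 - 259) = 1/113)
1/(N(C) + 612476) = 1/(1/113 + 612476) = 1/(69209789/113) = 113/69209789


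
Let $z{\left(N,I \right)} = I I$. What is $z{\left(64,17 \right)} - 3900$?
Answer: $-3611$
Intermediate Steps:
$z{\left(N,I \right)} = I^{2}$
$z{\left(64,17 \right)} - 3900 = 17^{2} - 3900 = 289 - 3900 = -3611$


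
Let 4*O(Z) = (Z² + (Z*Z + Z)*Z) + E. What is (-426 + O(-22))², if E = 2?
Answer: 32387481/4 ≈ 8.0969e+6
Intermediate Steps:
O(Z) = ½ + Z²/4 + Z*(Z + Z²)/4 (O(Z) = ((Z² + (Z*Z + Z)*Z) + 2)/4 = ((Z² + (Z² + Z)*Z) + 2)/4 = ((Z² + (Z + Z²)*Z) + 2)/4 = ((Z² + Z*(Z + Z²)) + 2)/4 = (2 + Z² + Z*(Z + Z²))/4 = ½ + Z²/4 + Z*(Z + Z²)/4)
(-426 + O(-22))² = (-426 + (½ + (½)*(-22)² + (¼)*(-22)³))² = (-426 + (½ + (½)*484 + (¼)*(-10648)))² = (-426 + (½ + 242 - 2662))² = (-426 - 4839/2)² = (-5691/2)² = 32387481/4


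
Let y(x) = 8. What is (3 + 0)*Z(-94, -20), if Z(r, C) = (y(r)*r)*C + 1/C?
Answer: 902397/20 ≈ 45120.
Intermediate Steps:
Z(r, C) = 1/C + 8*C*r (Z(r, C) = (8*r)*C + 1/C = 8*C*r + 1/C = 1/C + 8*C*r)
(3 + 0)*Z(-94, -20) = (3 + 0)*(1/(-20) + 8*(-20)*(-94)) = 3*(-1/20 + 15040) = 3*(300799/20) = 902397/20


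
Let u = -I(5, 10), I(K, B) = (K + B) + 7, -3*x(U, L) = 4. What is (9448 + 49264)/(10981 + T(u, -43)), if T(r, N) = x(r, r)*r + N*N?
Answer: 88068/19289 ≈ 4.5657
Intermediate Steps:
x(U, L) = -4/3 (x(U, L) = -⅓*4 = -4/3)
I(K, B) = 7 + B + K (I(K, B) = (B + K) + 7 = 7 + B + K)
u = -22 (u = -(7 + 10 + 5) = -1*22 = -22)
T(r, N) = N² - 4*r/3 (T(r, N) = -4*r/3 + N*N = -4*r/3 + N² = N² - 4*r/3)
(9448 + 49264)/(10981 + T(u, -43)) = (9448 + 49264)/(10981 + ((-43)² - 4/3*(-22))) = 58712/(10981 + (1849 + 88/3)) = 58712/(10981 + 5635/3) = 58712/(38578/3) = 58712*(3/38578) = 88068/19289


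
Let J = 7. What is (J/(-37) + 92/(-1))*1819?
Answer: -6204609/37 ≈ -1.6769e+5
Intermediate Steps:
(J/(-37) + 92/(-1))*1819 = (7/(-37) + 92/(-1))*1819 = (7*(-1/37) + 92*(-1))*1819 = (-7/37 - 92)*1819 = -3411/37*1819 = -6204609/37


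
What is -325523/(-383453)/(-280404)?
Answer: -325523/107521755012 ≈ -3.0275e-6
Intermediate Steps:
-325523/(-383453)/(-280404) = -325523*(-1/383453)*(-1/280404) = (325523/383453)*(-1/280404) = -325523/107521755012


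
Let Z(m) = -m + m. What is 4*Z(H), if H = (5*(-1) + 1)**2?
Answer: 0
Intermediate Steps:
H = 16 (H = (-5 + 1)**2 = (-4)**2 = 16)
Z(m) = 0
4*Z(H) = 4*0 = 0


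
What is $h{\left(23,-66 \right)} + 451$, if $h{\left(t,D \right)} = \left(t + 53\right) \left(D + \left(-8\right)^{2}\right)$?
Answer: $299$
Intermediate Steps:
$h{\left(t,D \right)} = \left(53 + t\right) \left(64 + D\right)$ ($h{\left(t,D \right)} = \left(53 + t\right) \left(D + 64\right) = \left(53 + t\right) \left(64 + D\right)$)
$h{\left(23,-66 \right)} + 451 = \left(3392 + 53 \left(-66\right) + 64 \cdot 23 - 1518\right) + 451 = \left(3392 - 3498 + 1472 - 1518\right) + 451 = -152 + 451 = 299$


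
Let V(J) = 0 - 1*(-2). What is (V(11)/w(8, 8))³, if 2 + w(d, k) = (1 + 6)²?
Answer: 8/103823 ≈ 7.7054e-5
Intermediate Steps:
V(J) = 2 (V(J) = 0 + 2 = 2)
w(d, k) = 47 (w(d, k) = -2 + (1 + 6)² = -2 + 7² = -2 + 49 = 47)
(V(11)/w(8, 8))³ = (2/47)³ = 8/103823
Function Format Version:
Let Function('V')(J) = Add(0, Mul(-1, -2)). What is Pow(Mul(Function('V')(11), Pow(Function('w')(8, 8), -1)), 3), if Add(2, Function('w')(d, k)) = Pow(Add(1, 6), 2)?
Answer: Rational(8, 103823) ≈ 7.7054e-5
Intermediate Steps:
Function('V')(J) = 2 (Function('V')(J) = Add(0, 2) = 2)
Function('w')(d, k) = 47 (Function('w')(d, k) = Add(-2, Pow(Add(1, 6), 2)) = Add(-2, Pow(7, 2)) = Add(-2, 49) = 47)
Pow(Mul(Function('V')(11), Pow(Function('w')(8, 8), -1)), 3) = Pow(Mul(2, Pow(47, -1)), 3) = Pow(Mul(2, Rational(1, 47)), 3) = Pow(Rational(2, 47), 3) = Rational(8, 103823)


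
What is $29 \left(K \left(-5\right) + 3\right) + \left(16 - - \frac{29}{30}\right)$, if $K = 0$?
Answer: $\frac{3119}{30} \approx 103.97$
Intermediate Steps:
$29 \left(K \left(-5\right) + 3\right) + \left(16 - - \frac{29}{30}\right) = 29 \left(0 \left(-5\right) + 3\right) + \left(16 - - \frac{29}{30}\right) = 29 \left(0 + 3\right) + \left(16 - \left(-29\right) \frac{1}{30}\right) = 29 \cdot 3 + \left(16 - - \frac{29}{30}\right) = 87 + \left(16 + \frac{29}{30}\right) = 87 + \frac{509}{30} = \frac{3119}{30}$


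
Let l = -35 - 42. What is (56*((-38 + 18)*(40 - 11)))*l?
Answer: 2500960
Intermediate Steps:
l = -77
(56*((-38 + 18)*(40 - 11)))*l = (56*((-38 + 18)*(40 - 11)))*(-77) = (56*(-20*29))*(-77) = (56*(-580))*(-77) = -32480*(-77) = 2500960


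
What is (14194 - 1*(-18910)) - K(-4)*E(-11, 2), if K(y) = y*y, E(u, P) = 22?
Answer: 32752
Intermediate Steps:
K(y) = y²
(14194 - 1*(-18910)) - K(-4)*E(-11, 2) = (14194 - 1*(-18910)) - (-4)²*22 = (14194 + 18910) - 16*22 = 33104 - 1*352 = 33104 - 352 = 32752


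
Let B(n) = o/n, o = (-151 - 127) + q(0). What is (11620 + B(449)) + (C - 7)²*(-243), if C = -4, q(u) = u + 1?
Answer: -7984844/449 ≈ -17784.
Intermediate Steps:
q(u) = 1 + u
o = -277 (o = (-151 - 127) + (1 + 0) = -278 + 1 = -277)
B(n) = -277/n
(11620 + B(449)) + (C - 7)²*(-243) = (11620 - 277/449) + (-4 - 7)²*(-243) = (11620 - 277*1/449) + (-11)²*(-243) = (11620 - 277/449) + 121*(-243) = 5217103/449 - 29403 = -7984844/449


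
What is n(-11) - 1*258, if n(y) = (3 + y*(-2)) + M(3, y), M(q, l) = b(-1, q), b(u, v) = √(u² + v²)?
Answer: -233 + √10 ≈ -229.84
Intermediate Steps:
M(q, l) = √(1 + q²) (M(q, l) = √((-1)² + q²) = √(1 + q²))
n(y) = 3 + √10 - 2*y (n(y) = (3 + y*(-2)) + √(1 + 3²) = (3 - 2*y) + √(1 + 9) = (3 - 2*y) + √10 = 3 + √10 - 2*y)
n(-11) - 1*258 = (3 + √10 - 2*(-11)) - 1*258 = (3 + √10 + 22) - 258 = (25 + √10) - 258 = -233 + √10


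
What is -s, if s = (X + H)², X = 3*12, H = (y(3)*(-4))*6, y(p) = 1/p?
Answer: -784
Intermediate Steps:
y(p) = 1/p
H = -8 (H = (-4/3)*6 = ((⅓)*(-4))*6 = -4/3*6 = -8)
X = 36
s = 784 (s = (36 - 8)² = 28² = 784)
-s = -1*784 = -784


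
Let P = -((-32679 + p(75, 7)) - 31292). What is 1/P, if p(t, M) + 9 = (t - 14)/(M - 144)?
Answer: 137/8765321 ≈ 1.5630e-5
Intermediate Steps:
p(t, M) = -9 + (-14 + t)/(-144 + M) (p(t, M) = -9 + (t - 14)/(M - 144) = -9 + (-14 + t)/(-144 + M))
P = 8765321/137 (P = -((-32679 + (1282 + 75 - 9*7)/(-144 + 7)) - 31292) = -((-32679 + (1282 + 75 - 63)/(-137)) - 31292) = -((-32679 - 1/137*1294) - 31292) = -((-32679 - 1294/137) - 31292) = -(-4478317/137 - 31292) = -1*(-8765321/137) = 8765321/137 ≈ 63980.)
1/P = 1/(8765321/137) = 137/8765321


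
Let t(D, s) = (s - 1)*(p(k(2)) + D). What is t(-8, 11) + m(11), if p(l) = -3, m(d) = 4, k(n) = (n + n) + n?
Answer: -106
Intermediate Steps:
k(n) = 3*n (k(n) = 2*n + n = 3*n)
t(D, s) = (-1 + s)*(-3 + D) (t(D, s) = (s - 1)*(-3 + D) = (-1 + s)*(-3 + D))
t(-8, 11) + m(11) = (3 - 1*(-8) - 3*11 - 8*11) + 4 = (3 + 8 - 33 - 88) + 4 = -110 + 4 = -106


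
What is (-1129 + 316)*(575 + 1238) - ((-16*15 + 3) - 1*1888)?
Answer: -1471844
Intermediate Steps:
(-1129 + 316)*(575 + 1238) - ((-16*15 + 3) - 1*1888) = -813*1813 - ((-240 + 3) - 1888) = -1473969 - (-237 - 1888) = -1473969 - 1*(-2125) = -1473969 + 2125 = -1471844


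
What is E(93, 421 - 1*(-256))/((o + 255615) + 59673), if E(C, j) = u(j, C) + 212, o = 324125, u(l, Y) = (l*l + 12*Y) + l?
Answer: 460334/639413 ≈ 0.71993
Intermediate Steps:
u(l, Y) = l + l² + 12*Y (u(l, Y) = (l² + 12*Y) + l = l + l² + 12*Y)
E(C, j) = 212 + j + j² + 12*C (E(C, j) = (j + j² + 12*C) + 212 = 212 + j + j² + 12*C)
E(93, 421 - 1*(-256))/((o + 255615) + 59673) = (212 + (421 - 1*(-256)) + (421 - 1*(-256))² + 12*93)/((324125 + 255615) + 59673) = (212 + (421 + 256) + (421 + 256)² + 1116)/(579740 + 59673) = (212 + 677 + 677² + 1116)/639413 = (212 + 677 + 458329 + 1116)*(1/639413) = 460334*(1/639413) = 460334/639413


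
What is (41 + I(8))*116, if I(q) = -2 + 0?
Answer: 4524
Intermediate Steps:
I(q) = -2
(41 + I(8))*116 = (41 - 2)*116 = 39*116 = 4524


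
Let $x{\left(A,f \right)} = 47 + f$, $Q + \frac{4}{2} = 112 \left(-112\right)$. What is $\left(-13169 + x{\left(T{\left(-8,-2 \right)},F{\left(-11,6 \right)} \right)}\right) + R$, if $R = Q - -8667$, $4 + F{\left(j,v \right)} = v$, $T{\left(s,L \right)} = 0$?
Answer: $-16999$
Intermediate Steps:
$Q = -12546$ ($Q = -2 + 112 \left(-112\right) = -2 - 12544 = -12546$)
$F{\left(j,v \right)} = -4 + v$
$R = -3879$ ($R = -12546 - -8667 = -12546 + 8667 = -3879$)
$\left(-13169 + x{\left(T{\left(-8,-2 \right)},F{\left(-11,6 \right)} \right)}\right) + R = \left(-13169 + \left(47 + \left(-4 + 6\right)\right)\right) - 3879 = \left(-13169 + \left(47 + 2\right)\right) - 3879 = \left(-13169 + 49\right) - 3879 = -13120 - 3879 = -16999$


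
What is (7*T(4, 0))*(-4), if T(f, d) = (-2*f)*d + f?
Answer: -112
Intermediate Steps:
T(f, d) = f - 2*d*f (T(f, d) = -2*d*f + f = f - 2*d*f)
(7*T(4, 0))*(-4) = (7*(4*(1 - 2*0)))*(-4) = (7*(4*(1 + 0)))*(-4) = (7*(4*1))*(-4) = (7*4)*(-4) = 28*(-4) = -112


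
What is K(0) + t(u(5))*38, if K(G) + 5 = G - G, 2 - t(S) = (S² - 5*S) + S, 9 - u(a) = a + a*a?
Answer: -19879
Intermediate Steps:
u(a) = 9 - a - a² (u(a) = 9 - (a + a*a) = 9 - (a + a²) = 9 + (-a - a²) = 9 - a - a²)
t(S) = 2 - S² + 4*S (t(S) = 2 - ((S² - 5*S) + S) = 2 - (S² - 4*S) = 2 + (-S² + 4*S) = 2 - S² + 4*S)
K(G) = -5 (K(G) = -5 + (G - G) = -5 + 0 = -5)
K(0) + t(u(5))*38 = -5 + (2 - (9 - 1*5 - 1*5²)² + 4*(9 - 1*5 - 1*5²))*38 = -5 + (2 - (9 - 5 - 1*25)² + 4*(9 - 5 - 1*25))*38 = -5 + (2 - (9 - 5 - 25)² + 4*(9 - 5 - 25))*38 = -5 + (2 - 1*(-21)² + 4*(-21))*38 = -5 + (2 - 1*441 - 84)*38 = -5 + (2 - 441 - 84)*38 = -5 - 523*38 = -5 - 19874 = -19879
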